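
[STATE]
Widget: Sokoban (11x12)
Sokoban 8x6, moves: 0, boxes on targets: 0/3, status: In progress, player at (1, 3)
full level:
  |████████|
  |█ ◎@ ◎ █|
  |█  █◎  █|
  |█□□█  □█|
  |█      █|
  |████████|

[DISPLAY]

████████   
█ ◎@ ◎ █   
█  █◎  █   
█□□█  □█   
█      █   
████████   
Moves: 0  0
           
           
           
           
           


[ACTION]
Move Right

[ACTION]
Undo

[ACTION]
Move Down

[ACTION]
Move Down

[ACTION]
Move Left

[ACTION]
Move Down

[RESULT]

████████   
█ ◎  ◎ █   
█ @█◎  █   
█□□█  □█   
█      █   
████████   
Moves: 2  0
           
           
           
           
           


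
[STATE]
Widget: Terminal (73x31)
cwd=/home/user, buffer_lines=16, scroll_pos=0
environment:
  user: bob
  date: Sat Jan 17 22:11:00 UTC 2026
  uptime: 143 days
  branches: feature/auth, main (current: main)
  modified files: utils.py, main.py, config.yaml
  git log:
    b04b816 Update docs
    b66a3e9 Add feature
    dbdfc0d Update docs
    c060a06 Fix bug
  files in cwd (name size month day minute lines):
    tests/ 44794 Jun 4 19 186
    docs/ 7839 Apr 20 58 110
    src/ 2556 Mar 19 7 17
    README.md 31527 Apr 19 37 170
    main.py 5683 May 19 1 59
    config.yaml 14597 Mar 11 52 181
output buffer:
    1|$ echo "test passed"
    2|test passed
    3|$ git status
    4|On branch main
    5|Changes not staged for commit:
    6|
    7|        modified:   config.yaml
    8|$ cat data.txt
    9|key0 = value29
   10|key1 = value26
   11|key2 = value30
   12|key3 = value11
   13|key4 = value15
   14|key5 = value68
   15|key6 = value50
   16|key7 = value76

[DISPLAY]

$ echo "test passed"                                                     
test passed                                                              
$ git status                                                             
On branch main                                                           
Changes not staged for commit:                                           
                                                                         
        modified:   config.yaml                                          
$ cat data.txt                                                           
key0 = value29                                                           
key1 = value26                                                           
key2 = value30                                                           
key3 = value11                                                           
key4 = value15                                                           
key5 = value68                                                           
key6 = value50                                                           
key7 = value76                                                           
$ █                                                                      
                                                                         
                                                                         
                                                                         
                                                                         
                                                                         
                                                                         
                                                                         
                                                                         
                                                                         
                                                                         
                                                                         
                                                                         
                                                                         
                                                                         


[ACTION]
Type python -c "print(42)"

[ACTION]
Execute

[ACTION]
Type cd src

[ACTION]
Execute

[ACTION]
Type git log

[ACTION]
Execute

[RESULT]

$ echo "test passed"                                                     
test passed                                                              
$ git status                                                             
On branch main                                                           
Changes not staged for commit:                                           
                                                                         
        modified:   config.yaml                                          
$ cat data.txt                                                           
key0 = value29                                                           
key1 = value26                                                           
key2 = value30                                                           
key3 = value11                                                           
key4 = value15                                                           
key5 = value68                                                           
key6 = value50                                                           
key7 = value76                                                           
$ python -c "print(42)"                                                  
42                                                                       
$ cd src                                                                 
                                                                         
$ git log                                                                
b04b816 Update docs                                                      
b66a3e9 Add feature                                                      
dbdfc0d Update docs                                                      
c060a06 Fix bug                                                          
$ █                                                                      
                                                                         
                                                                         
                                                                         
                                                                         
                                                                         


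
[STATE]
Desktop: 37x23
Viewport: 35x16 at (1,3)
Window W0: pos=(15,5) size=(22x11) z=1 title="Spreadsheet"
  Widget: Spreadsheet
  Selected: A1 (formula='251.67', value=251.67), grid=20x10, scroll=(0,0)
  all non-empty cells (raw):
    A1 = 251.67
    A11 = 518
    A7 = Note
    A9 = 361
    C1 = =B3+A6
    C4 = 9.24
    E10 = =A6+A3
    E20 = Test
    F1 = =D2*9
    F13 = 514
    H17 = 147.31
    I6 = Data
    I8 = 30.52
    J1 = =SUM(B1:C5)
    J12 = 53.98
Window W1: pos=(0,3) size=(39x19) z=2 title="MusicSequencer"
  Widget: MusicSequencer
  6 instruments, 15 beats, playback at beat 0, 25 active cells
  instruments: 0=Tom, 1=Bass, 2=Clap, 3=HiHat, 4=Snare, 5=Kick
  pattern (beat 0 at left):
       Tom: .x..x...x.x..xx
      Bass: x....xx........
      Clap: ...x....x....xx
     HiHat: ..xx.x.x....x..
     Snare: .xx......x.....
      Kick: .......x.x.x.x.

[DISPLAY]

━━━━━━━━━━━━━━━━━━━━━━━━━━━━━━━━━━━
 MusicSequencer                    
───────────────────────────────────
      ▼12345678901234              
   Tom·█··█···█·█··██              
  Bass█····██········              
  Clap···█····█····██              
 HiHat··██·█·█····█··              
 Snare·██······█·····              
  Kick·······█·█·█·█·              
                                   
                                   
                                   
                                   
                                   
                                   


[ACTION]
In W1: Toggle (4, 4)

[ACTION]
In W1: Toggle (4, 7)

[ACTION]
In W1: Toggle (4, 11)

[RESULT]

━━━━━━━━━━━━━━━━━━━━━━━━━━━━━━━━━━━
 MusicSequencer                    
───────────────────────────────────
      ▼12345678901234              
   Tom·█··█···█·█··██              
  Bass█····██········              
  Clap···█····█····██              
 HiHat··██·█·█····█··              
 Snare·██·█··█·█·█···              
  Kick·······█·█·█·█·              
                                   
                                   
                                   
                                   
                                   
                                   


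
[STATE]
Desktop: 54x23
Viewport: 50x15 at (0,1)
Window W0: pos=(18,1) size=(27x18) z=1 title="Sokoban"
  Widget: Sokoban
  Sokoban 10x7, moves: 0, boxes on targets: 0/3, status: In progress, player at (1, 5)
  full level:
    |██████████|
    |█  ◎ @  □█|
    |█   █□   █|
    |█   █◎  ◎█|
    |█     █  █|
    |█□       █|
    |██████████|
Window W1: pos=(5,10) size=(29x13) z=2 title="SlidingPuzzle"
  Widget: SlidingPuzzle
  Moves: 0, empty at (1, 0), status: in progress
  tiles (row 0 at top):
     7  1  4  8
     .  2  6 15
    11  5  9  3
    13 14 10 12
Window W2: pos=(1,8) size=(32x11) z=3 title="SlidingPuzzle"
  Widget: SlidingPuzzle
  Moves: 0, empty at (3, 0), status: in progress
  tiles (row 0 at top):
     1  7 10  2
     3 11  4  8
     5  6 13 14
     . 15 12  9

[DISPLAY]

                  ┏━━━━━━━━━━━━━━━━━━━━━━━━━┓     
                  ┃ Sokoban                 ┃     
                  ┠─────────────────────────┨     
                  ┃██████████               ┃     
                  ┃█  ◎ @  □█               ┃     
                  ┃█   █□   █               ┃     
                  ┃█   █◎  ◎█               ┃     
 ┏━━━━━━━━━━━━━━━━━━━━━━━━━━━━━━┓           ┃     
 ┃ SlidingPuzzle                ┃           ┃     
 ┠──────────────────────────────┨┓          ┃     
 ┃┌────┬────┬────┬────┐         ┃┃          ┃     
 ┃│  1 │  7 │ 10 │  2 │         ┃┨          ┃     
 ┃├────┼────┼────┼────┤         ┃┃          ┃     
 ┃│  3 │ 11 │  4 │  8 │         ┃┃          ┃     
 ┃├────┼────┼────┼────┤         ┃┃          ┃     


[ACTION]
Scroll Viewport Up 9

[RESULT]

                                                  
                  ┏━━━━━━━━━━━━━━━━━━━━━━━━━┓     
                  ┃ Sokoban                 ┃     
                  ┠─────────────────────────┨     
                  ┃██████████               ┃     
                  ┃█  ◎ @  □█               ┃     
                  ┃█   █□   █               ┃     
                  ┃█   █◎  ◎█               ┃     
 ┏━━━━━━━━━━━━━━━━━━━━━━━━━━━━━━┓           ┃     
 ┃ SlidingPuzzle                ┃           ┃     
 ┠──────────────────────────────┨┓          ┃     
 ┃┌────┬────┬────┬────┐         ┃┃          ┃     
 ┃│  1 │  7 │ 10 │  2 │         ┃┨          ┃     
 ┃├────┼────┼────┼────┤         ┃┃          ┃     
 ┃│  3 │ 11 │  4 │  8 │         ┃┃          ┃     


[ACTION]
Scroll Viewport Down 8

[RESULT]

 ┏━━━━━━━━━━━━━━━━━━━━━━━━━━━━━━┓           ┃     
 ┃ SlidingPuzzle                ┃           ┃     
 ┠──────────────────────────────┨┓          ┃     
 ┃┌────┬────┬────┬────┐         ┃┃          ┃     
 ┃│  1 │  7 │ 10 │  2 │         ┃┨          ┃     
 ┃├────┼────┼────┼────┤         ┃┃          ┃     
 ┃│  3 │ 11 │  4 │  8 │         ┃┃          ┃     
 ┃├────┼────┼────┼────┤         ┃┃          ┃     
 ┃│  5 │  6 │ 13 │ 14 │         ┃┃          ┃     
 ┃├────┼────┼────┼────┤         ┃┃          ┃     
 ┗━━━━━━━━━━━━━━━━━━━━━━━━━━━━━━┛┃━━━━━━━━━━┛     
     ┃├────┼────┼────┼────┤      ┃                
     ┃│ 13 │ 14 │ 10 │ 12 │      ┃                
     ┃└────┴────┴────┴────┘      ┃                
     ┗━━━━━━━━━━━━━━━━━━━━━━━━━━━┛                


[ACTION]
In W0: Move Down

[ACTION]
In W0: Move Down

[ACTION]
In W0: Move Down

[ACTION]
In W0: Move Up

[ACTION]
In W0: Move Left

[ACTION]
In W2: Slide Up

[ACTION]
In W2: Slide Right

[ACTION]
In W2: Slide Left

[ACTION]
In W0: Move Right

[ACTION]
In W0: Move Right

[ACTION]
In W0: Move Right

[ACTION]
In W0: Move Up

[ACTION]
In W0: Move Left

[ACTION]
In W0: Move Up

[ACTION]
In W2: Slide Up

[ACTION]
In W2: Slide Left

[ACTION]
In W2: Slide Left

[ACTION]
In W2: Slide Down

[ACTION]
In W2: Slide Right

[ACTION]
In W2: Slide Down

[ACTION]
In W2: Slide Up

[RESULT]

 ┏━━━━━━━━━━━━━━━━━━━━━━━━━━━━━━┓           ┃     
 ┃ SlidingPuzzle                ┃           ┃     
 ┠──────────────────────────────┨┓          ┃     
 ┃┌────┬────┬────┬────┐         ┃┃          ┃     
 ┃│  1 │  7 │ 10 │  2 │         ┃┨          ┃     
 ┃├────┼────┼────┼────┤         ┃┃          ┃     
 ┃│  3 │ 11 │  4 │  8 │         ┃┃          ┃     
 ┃├────┼────┼────┼────┤         ┃┃          ┃     
 ┃│  5 │  6 │    │ 13 │         ┃┃          ┃     
 ┃├────┼────┼────┼────┤         ┃┃          ┃     
 ┗━━━━━━━━━━━━━━━━━━━━━━━━━━━━━━┛┃━━━━━━━━━━┛     
     ┃├────┼────┼────┼────┤      ┃                
     ┃│ 13 │ 14 │ 10 │ 12 │      ┃                
     ┃└────┴────┴────┴────┘      ┃                
     ┗━━━━━━━━━━━━━━━━━━━━━━━━━━━┛                


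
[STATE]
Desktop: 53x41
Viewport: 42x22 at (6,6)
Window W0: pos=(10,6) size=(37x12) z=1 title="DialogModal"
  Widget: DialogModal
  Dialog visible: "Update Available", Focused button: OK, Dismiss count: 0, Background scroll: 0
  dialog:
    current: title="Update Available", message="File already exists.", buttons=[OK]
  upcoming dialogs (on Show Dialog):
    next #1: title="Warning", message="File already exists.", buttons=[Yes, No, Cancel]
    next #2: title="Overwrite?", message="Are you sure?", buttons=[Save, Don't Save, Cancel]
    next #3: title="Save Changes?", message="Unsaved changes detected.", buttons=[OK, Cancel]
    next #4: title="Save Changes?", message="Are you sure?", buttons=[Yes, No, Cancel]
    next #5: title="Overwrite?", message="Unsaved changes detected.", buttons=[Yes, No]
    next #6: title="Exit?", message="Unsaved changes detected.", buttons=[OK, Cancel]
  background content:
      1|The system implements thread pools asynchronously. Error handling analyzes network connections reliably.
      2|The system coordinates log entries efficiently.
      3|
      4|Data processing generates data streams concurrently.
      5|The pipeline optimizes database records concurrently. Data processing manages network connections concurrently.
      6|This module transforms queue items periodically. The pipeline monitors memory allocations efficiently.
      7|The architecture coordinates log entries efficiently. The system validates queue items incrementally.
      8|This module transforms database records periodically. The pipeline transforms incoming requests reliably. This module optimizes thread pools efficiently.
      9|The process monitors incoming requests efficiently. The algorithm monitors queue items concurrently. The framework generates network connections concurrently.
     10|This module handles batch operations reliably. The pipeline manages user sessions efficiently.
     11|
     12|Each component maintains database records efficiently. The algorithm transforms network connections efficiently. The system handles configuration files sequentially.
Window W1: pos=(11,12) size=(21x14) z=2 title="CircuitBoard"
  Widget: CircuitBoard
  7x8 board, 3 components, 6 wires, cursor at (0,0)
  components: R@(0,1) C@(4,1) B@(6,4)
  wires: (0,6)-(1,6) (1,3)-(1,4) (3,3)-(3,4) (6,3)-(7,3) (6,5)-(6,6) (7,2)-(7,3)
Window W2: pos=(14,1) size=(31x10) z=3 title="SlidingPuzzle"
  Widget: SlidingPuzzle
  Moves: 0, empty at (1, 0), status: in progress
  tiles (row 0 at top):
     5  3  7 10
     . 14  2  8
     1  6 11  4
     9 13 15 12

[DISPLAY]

    ┏━━━┃├────┼────┼────┼────┤        ┃━┓ 
    ┃ Di┃│    │ 14 │  2 │  8 │        ┃ ┃ 
    ┠───┃├────┼────┼────┼────┤        ┃─┨ 
    ┃The┃│  1 │  6 │ 11 │  4 │        ┃ ┃ 
    ┃The┗━━━━━━━━━━━━━━━━━━━━━━━━━━━━━┛ ┃ 
    ┃     │   Update Available   │      ┃ 
    ┃┏━━━━━━━━━━━━━━━━━━━┓xists. │a stre┃ 
    ┃┃ CircuitBoard      ┃       │se rec┃ 
    ┃┠───────────────────┨───────┘items ┃ 
    ┃┃   0 1 2 3 4 5 6   ┃dinates log en┃ 
    ┃┃0  [.]  R          ┃s database rec┃ 
    ┗┃                   ┃━━━━━━━━━━━━━━┛ 
     ┃1               · ─┃                
     ┃                   ┃                
     ┃2                  ┃                
     ┃                   ┃                
     ┃3               · ─┃                
     ┃                   ┃                
     ┃4       C          ┃                
     ┗━━━━━━━━━━━━━━━━━━━┛                
                                          
                                          


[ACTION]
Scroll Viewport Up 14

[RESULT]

                                          
        ┏━━━━━━━━━━━━━━━━━━━━━━━━━━━━━┓   
        ┃ SlidingPuzzle               ┃   
        ┠─────────────────────────────┨   
        ┃┌────┬────┬────┬────┐        ┃   
        ┃│  5 │  3 │  7 │ 10 │        ┃   
    ┏━━━┃├────┼────┼────┼────┤        ┃━┓ 
    ┃ Di┃│    │ 14 │  2 │  8 │        ┃ ┃ 
    ┠───┃├────┼────┼────┼────┤        ┃─┨ 
    ┃The┃│  1 │  6 │ 11 │  4 │        ┃ ┃ 
    ┃The┗━━━━━━━━━━━━━━━━━━━━━━━━━━━━━┛ ┃ 
    ┃     │   Update Available   │      ┃ 
    ┃┏━━━━━━━━━━━━━━━━━━━┓xists. │a stre┃ 
    ┃┃ CircuitBoard      ┃       │se rec┃ 
    ┃┠───────────────────┨───────┘items ┃ 
    ┃┃   0 1 2 3 4 5 6   ┃dinates log en┃ 
    ┃┃0  [.]  R          ┃s database rec┃ 
    ┗┃                   ┃━━━━━━━━━━━━━━┛ 
     ┃1               · ─┃                
     ┃                   ┃                
     ┃2                  ┃                
     ┃                   ┃                


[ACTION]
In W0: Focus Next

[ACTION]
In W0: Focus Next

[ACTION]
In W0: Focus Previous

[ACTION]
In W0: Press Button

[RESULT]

                                          
        ┏━━━━━━━━━━━━━━━━━━━━━━━━━━━━━┓   
        ┃ SlidingPuzzle               ┃   
        ┠─────────────────────────────┨   
        ┃┌────┬────┬────┬────┐        ┃   
        ┃│  5 │  3 │  7 │ 10 │        ┃   
    ┏━━━┃├────┼────┼────┼────┤        ┃━┓ 
    ┃ Di┃│    │ 14 │  2 │  8 │        ┃ ┃ 
    ┠───┃├────┼────┼────┼────┤        ┃─┨ 
    ┃The┃│  1 │  6 │ 11 │  4 │        ┃ ┃ 
    ┃The┗━━━━━━━━━━━━━━━━━━━━━━━━━━━━━┛ ┃ 
    ┃                                   ┃ 
    ┃┏━━━━━━━━━━━━━━━━━━━┓ates data stre┃ 
    ┃┃ CircuitBoard      ┃s database rec┃ 
    ┃┠───────────────────┨s queue items ┃ 
    ┃┃   0 1 2 3 4 5 6   ┃dinates log en┃ 
    ┃┃0  [.]  R          ┃s database rec┃ 
    ┗┃                   ┃━━━━━━━━━━━━━━┛ 
     ┃1               · ─┃                
     ┃                   ┃                
     ┃2                  ┃                
     ┃                   ┃                


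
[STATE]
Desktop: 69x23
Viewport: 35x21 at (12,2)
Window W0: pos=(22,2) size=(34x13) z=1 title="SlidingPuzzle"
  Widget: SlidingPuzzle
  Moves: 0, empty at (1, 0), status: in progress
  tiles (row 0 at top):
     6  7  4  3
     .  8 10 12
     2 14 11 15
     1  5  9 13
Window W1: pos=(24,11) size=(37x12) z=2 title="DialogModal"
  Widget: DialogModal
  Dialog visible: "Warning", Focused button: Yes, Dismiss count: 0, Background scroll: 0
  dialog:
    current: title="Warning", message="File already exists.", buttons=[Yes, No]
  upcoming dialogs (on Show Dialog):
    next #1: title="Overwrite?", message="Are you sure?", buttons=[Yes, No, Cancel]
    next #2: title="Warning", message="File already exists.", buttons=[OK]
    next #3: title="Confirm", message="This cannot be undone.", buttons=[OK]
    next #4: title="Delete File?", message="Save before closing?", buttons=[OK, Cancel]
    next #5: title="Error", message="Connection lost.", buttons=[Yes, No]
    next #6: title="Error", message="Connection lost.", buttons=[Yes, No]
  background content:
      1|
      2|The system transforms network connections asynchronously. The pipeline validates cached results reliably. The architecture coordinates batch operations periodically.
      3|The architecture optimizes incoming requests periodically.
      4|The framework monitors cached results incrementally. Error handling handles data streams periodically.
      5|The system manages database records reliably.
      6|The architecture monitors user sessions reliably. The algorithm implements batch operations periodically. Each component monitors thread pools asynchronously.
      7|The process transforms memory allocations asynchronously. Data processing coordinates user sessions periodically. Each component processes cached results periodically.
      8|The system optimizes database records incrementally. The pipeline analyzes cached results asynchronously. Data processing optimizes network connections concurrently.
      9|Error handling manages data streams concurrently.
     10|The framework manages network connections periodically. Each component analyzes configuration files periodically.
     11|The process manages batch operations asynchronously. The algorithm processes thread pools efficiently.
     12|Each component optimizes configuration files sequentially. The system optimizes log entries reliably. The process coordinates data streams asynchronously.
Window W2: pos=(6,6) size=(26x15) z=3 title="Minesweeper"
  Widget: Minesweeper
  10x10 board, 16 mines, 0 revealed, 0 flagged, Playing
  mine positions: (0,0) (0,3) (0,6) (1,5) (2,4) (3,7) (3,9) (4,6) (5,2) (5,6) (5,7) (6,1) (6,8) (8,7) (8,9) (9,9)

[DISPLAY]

          ┏━━━━━━━━━━━━━━━━━━━━━━━━
          ┃ SlidingPuzzle          
          ┠────────────────────────
          ┃┌────┬────┬────┬────┐   
━━━━━━━━━━━━━━━━━━━┓ │  4 │  3 │   
sweeper            ┃─┼────┼────┤   
───────────────────┨ │ 10 │ 12 │   
■■■■■              ┃─┼────┼────┤   
■■■■■              ┃ │ 11 │ 15 │   
■■■■■              ┃━━━━━━━━━━━━━━━
■■■■■              ┃Modal          
■■■■■              ┃───────────────
■■■■■              ┃               
■■■■■              ┃───────────────
■■■■■              ┃      Warning  
■■■■■              ┃File already ex
■■■■■              ┃     [Yes]  No 
                   ┃───────────────
━━━━━━━━━━━━━━━━━━━┛cess transforms
            ┃The system optimizes d
            ┗━━━━━━━━━━━━━━━━━━━━━━


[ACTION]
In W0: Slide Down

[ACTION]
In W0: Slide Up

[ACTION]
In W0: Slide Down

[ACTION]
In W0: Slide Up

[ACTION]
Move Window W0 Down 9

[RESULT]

                                   
                                   
                                   
                                   
━━━━━━━━━━━━━━━━━━━┓               
sweeper            ┃               
───────────────────┨               
■■■■■              ┃               
■■■■■              ┃━━━━━━━━━━━━━━━
■■■■■              ┃━━━━━━━━━━━━━━━
■■■■■              ┃Modal          
■■■■■              ┃───────────────
■■■■■              ┃               
■■■■■              ┃───────────────
■■■■■              ┃      Warning  
■■■■■              ┃File already ex
■■■■■              ┃     [Yes]  No 
                   ┃───────────────
━━━━━━━━━━━━━━━━━━━┛cess transforms
          ┃└┃The system optimizes d
          ┗━┗━━━━━━━━━━━━━━━━━━━━━━


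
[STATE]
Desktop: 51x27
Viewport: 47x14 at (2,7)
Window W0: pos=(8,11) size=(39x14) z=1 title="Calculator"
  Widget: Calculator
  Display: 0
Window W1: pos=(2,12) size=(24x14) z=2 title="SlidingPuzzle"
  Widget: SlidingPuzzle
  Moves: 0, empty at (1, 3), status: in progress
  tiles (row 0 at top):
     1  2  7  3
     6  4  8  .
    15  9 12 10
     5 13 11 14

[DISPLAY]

                                               
                                               
                                               
                                               
      ┏━━━━━━━━━━━━━━━━━━━━━━━━━━━━━━━━━━━━━┓  
┏━━━━━━━━━━━━━━━━━━━━━━┓                    ┃  
┃ SlidingPuzzle        ┃────────────────────┨  
┠──────────────────────┨                   0┃  
┃┌────┬────┬────┬────┐ ┃                    ┃  
┃│  1 │  2 │  7 │  3 │ ┃                    ┃  
┃├────┼────┼────┼────┤ ┃                    ┃  
┃│  6 │  4 │  8 │    │ ┃                    ┃  
┃├────┼────┼────┼────┤ ┃                    ┃  
┃│ 15 │  9 │ 12 │ 10 │ ┃                    ┃  


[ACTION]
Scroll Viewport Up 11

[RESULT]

                                               
                                               
                                               
                                               
                                               
                                               
                                               
                                               
                                               
                                               
                                               
      ┏━━━━━━━━━━━━━━━━━━━━━━━━━━━━━━━━━━━━━┓  
┏━━━━━━━━━━━━━━━━━━━━━━┓                    ┃  
┃ SlidingPuzzle        ┃────────────────────┨  


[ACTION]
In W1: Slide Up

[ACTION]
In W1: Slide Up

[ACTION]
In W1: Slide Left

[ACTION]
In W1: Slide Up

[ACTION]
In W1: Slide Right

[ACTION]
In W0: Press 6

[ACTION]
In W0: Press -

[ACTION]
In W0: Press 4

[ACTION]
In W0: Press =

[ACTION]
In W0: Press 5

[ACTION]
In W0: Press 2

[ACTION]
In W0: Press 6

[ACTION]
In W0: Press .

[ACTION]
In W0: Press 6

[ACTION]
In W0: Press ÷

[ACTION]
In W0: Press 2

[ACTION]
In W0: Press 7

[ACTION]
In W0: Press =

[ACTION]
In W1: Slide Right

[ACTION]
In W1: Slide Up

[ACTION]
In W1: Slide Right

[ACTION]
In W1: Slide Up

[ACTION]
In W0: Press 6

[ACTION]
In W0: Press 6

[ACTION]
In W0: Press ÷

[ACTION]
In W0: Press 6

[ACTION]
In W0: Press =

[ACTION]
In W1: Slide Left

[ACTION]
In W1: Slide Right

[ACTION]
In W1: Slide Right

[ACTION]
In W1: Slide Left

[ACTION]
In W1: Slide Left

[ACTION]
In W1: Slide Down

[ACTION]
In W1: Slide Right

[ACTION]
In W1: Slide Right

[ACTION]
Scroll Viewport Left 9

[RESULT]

                                               
                                               
                                               
                                               
                                               
                                               
                                               
                                               
                                               
                                               
                                               
        ┏━━━━━━━━━━━━━━━━━━━━━━━━━━━━━━━━━━━━━┓
  ┏━━━━━━━━━━━━━━━━━━━━━━┓                    ┃
  ┃ SlidingPuzzle        ┃────────────────────┨


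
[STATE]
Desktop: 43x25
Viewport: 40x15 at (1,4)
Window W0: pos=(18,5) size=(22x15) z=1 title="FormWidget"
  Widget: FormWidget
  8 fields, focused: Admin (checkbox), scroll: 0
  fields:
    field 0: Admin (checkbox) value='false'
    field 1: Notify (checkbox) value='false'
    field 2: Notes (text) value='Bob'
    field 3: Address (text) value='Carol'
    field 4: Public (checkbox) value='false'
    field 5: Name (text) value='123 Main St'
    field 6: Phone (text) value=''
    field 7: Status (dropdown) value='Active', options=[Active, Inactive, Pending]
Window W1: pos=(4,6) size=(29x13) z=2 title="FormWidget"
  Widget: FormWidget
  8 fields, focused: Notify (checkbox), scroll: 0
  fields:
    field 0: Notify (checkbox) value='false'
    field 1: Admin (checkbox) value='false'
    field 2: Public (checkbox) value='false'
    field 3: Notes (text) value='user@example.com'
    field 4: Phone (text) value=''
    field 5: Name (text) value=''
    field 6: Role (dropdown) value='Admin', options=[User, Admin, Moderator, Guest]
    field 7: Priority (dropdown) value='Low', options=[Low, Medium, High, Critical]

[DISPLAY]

                                        
                 ┏━━━━━━━━━━━━━━━━━━━━┓ 
   ┏━━━━━━━━━━━━━━━━━━━━━━━━━━━┓      ┃ 
   ┃ FormWidget                ┃──────┨ 
   ┠───────────────────────────┨[ ]   ┃ 
   ┃> Notify:     [ ]          ┃[ ]   ┃ 
   ┃  Admin:      [ ]          ┃[Bob ]┃ 
   ┃  Public:     [ ]          ┃[Caro]┃ 
   ┃  Notes:      [user@exampl]┃[ ]   ┃ 
   ┃  Phone:      [           ]┃[123 ]┃ 
   ┃  Name:       [           ]┃[    ]┃ 
   ┃  Role:       [Admin     ▼]┃[Act▼]┃ 
   ┃  Priority:   [Low       ▼]┃      ┃ 
   ┃                           ┃      ┃ 
   ┗━━━━━━━━━━━━━━━━━━━━━━━━━━━┛      ┃ 


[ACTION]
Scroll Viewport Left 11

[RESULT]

                                        
                  ┏━━━━━━━━━━━━━━━━━━━━┓
    ┏━━━━━━━━━━━━━━━━━━━━━━━━━━━┓      ┃
    ┃ FormWidget                ┃──────┨
    ┠───────────────────────────┨[ ]   ┃
    ┃> Notify:     [ ]          ┃[ ]   ┃
    ┃  Admin:      [ ]          ┃[Bob ]┃
    ┃  Public:     [ ]          ┃[Caro]┃
    ┃  Notes:      [user@exampl]┃[ ]   ┃
    ┃  Phone:      [           ]┃[123 ]┃
    ┃  Name:       [           ]┃[    ]┃
    ┃  Role:       [Admin     ▼]┃[Act▼]┃
    ┃  Priority:   [Low       ▼]┃      ┃
    ┃                           ┃      ┃
    ┗━━━━━━━━━━━━━━━━━━━━━━━━━━━┛      ┃


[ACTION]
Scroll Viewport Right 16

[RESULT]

                                        
               ┏━━━━━━━━━━━━━━━━━━━━┓   
 ┏━━━━━━━━━━━━━━━━━━━━━━━━━━━┓      ┃   
 ┃ FormWidget                ┃──────┨   
 ┠───────────────────────────┨[ ]   ┃   
 ┃> Notify:     [ ]          ┃[ ]   ┃   
 ┃  Admin:      [ ]          ┃[Bob ]┃   
 ┃  Public:     [ ]          ┃[Caro]┃   
 ┃  Notes:      [user@exampl]┃[ ]   ┃   
 ┃  Phone:      [           ]┃[123 ]┃   
 ┃  Name:       [           ]┃[    ]┃   
 ┃  Role:       [Admin     ▼]┃[Act▼]┃   
 ┃  Priority:   [Low       ▼]┃      ┃   
 ┃                           ┃      ┃   
 ┗━━━━━━━━━━━━━━━━━━━━━━━━━━━┛      ┃   


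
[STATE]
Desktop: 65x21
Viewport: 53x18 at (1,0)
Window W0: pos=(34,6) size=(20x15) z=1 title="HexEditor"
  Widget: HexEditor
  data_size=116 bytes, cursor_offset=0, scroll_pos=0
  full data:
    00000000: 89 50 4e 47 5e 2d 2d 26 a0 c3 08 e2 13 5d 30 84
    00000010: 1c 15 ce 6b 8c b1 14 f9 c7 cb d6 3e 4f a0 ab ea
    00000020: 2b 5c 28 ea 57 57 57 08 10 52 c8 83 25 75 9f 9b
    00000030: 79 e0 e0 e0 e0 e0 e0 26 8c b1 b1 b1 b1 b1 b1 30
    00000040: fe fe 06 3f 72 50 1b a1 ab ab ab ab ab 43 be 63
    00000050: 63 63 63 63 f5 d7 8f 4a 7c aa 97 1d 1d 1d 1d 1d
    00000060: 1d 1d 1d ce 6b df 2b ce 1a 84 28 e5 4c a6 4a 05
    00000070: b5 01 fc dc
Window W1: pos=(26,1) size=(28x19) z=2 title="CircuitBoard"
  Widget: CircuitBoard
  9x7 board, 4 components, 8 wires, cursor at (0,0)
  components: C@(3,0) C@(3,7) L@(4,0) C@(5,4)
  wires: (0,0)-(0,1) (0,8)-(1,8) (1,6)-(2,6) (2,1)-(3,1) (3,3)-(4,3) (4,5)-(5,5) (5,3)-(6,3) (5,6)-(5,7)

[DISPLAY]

                                                     
                         ┏━━━━━━━━━━━━━━━━━━━━━━━━━━┓
                         ┃ CircuitBoard             ┃
                         ┠──────────────────────────┨
                         ┃   0 1 2 3 4 5 6 7 8      ┃
                         ┃0  [.]─ ·                 ┃
                         ┃                          ┃
                         ┃1                         ┃
                         ┃                          ┃
                         ┃2       ·                 ┃
                         ┃        │                 ┃
                         ┃3   C   ·       ·         ┃
                         ┃                │         ┃
                         ┃4   L           ·       · ┃
                         ┃                        │ ┃
                         ┃5               ·   C   · ┃
                         ┃                │         ┃
                         ┃6               ·         ┃


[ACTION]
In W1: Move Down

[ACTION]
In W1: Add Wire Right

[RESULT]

                                                     
                         ┏━━━━━━━━━━━━━━━━━━━━━━━━━━┓
                         ┃ CircuitBoard             ┃
                         ┠──────────────────────────┨
                         ┃   0 1 2 3 4 5 6 7 8      ┃
                         ┃0   · ─ ·                 ┃
                         ┃                          ┃
                         ┃1  [.]─ ·                 ┃
                         ┃                          ┃
                         ┃2       ·                 ┃
                         ┃        │                 ┃
                         ┃3   C   ·       ·         ┃
                         ┃                │         ┃
                         ┃4   L           ·       · ┃
                         ┃                        │ ┃
                         ┃5               ·   C   · ┃
                         ┃                │         ┃
                         ┃6               ·         ┃


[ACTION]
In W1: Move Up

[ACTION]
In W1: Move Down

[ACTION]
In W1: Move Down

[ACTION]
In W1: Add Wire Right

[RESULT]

                                                     
                         ┏━━━━━━━━━━━━━━━━━━━━━━━━━━┓
                         ┃ CircuitBoard             ┃
                         ┠──────────────────────────┨
                         ┃   0 1 2 3 4 5 6 7 8      ┃
                         ┃0   · ─ ·                 ┃
                         ┃                          ┃
                         ┃1   · ─ ·                 ┃
                         ┃                          ┃
                         ┃2  [.]─ ·                 ┃
                         ┃        │                 ┃
                         ┃3   C   ·       ·         ┃
                         ┃                │         ┃
                         ┃4   L           ·       · ┃
                         ┃                        │ ┃
                         ┃5               ·   C   · ┃
                         ┃                │         ┃
                         ┃6               ·         ┃
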